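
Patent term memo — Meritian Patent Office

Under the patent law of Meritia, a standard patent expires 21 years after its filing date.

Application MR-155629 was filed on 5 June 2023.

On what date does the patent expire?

2044-06-05

Filing date + 21 years → 5 June 2044.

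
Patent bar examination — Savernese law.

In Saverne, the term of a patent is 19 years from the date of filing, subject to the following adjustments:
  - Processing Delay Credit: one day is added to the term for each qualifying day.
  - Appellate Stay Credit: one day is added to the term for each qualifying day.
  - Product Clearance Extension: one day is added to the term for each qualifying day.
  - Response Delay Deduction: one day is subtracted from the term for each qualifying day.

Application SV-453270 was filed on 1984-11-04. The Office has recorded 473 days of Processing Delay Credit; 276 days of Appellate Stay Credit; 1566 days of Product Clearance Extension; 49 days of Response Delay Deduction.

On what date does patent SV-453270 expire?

Base term: filing date + 19 years → 4 November 2003.
Processing Delay Credit: +473 days → 19 February 2005.
Appellate Stay Credit: +276 days → 22 November 2005.
Product Clearance Extension: +1566 days → 7 March 2010.
Response Delay Deduction: −49 days → 17 January 2010.

January 17, 2010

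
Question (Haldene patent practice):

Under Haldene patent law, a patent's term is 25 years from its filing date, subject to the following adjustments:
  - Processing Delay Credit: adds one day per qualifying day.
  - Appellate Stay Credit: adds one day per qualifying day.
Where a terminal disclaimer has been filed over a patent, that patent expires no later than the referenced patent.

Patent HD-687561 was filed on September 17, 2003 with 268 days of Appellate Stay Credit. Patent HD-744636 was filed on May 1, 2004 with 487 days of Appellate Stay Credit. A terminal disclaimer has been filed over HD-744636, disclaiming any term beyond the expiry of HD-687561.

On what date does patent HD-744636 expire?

June 12, 2029

Natural term of HD-744636:
  Base: filing + 25 years → 1 May 2029.
  Appellate Stay Credit: +487 days → 31 August 2030.
Expiry of referenced patent HD-687561:
  Base: filing + 25 years → 17 September 2028.
  Appellate Stay Credit: +268 days → 12 June 2029.
Terminal disclaimer: HD-744636 expires on the earlier of 31 August 2030 and 12 June 2029.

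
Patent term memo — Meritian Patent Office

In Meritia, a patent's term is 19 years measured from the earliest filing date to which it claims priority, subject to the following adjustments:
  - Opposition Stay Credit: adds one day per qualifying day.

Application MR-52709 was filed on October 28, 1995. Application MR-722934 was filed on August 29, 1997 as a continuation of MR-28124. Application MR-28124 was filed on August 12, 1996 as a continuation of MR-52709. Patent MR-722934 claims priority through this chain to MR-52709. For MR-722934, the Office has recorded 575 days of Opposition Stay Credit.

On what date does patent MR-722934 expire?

Earliest priority filing: 28 October 1995.
Base term: 28 October 1995 + 19 years → 28 October 2014.
Opposition Stay Credit: +575 days → 25 May 2016.

May 25, 2016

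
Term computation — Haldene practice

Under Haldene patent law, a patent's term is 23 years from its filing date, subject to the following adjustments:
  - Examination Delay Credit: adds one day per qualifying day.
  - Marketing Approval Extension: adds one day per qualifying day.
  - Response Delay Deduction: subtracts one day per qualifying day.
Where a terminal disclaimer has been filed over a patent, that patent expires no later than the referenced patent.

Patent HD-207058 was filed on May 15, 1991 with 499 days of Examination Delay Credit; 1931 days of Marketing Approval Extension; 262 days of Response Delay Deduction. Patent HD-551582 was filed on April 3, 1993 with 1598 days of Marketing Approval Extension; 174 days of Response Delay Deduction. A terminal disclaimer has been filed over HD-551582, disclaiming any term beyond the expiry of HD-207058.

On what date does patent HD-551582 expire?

February 26, 2020

Natural term of HD-551582:
  Base: filing + 23 years → 3 April 2016.
  Marketing Approval Extension: +1598 days → 18 August 2020.
  Response Delay Deduction: −174 days → 26 February 2020.
Expiry of referenced patent HD-207058:
  Base: filing + 23 years → 15 May 2014.
  Examination Delay Credit: +499 days → 26 September 2015.
  Marketing Approval Extension: +1931 days → 8 January 2021.
  Response Delay Deduction: −262 days → 21 April 2020.
Terminal disclaimer: HD-551582 expires on the earlier of 26 February 2020 and 21 April 2020.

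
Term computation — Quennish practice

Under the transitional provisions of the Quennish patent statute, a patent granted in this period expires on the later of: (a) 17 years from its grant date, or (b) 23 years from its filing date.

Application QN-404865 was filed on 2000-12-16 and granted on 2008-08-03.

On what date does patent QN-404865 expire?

(a) grant + 17 years → 3 August 2025.
(b) filing + 23 years → 16 December 2023.
Later of the two: 3 August 2025.

August 3, 2025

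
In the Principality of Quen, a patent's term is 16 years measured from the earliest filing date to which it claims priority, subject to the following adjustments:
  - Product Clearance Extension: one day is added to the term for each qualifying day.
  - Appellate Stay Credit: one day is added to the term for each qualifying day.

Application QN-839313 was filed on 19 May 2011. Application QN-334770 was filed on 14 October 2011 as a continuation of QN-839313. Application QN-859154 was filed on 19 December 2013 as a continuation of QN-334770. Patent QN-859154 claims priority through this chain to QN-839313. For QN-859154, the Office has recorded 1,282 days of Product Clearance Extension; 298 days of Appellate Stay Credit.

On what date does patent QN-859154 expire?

September 15, 2031

Earliest priority filing: 19 May 2011.
Base term: 19 May 2011 + 16 years → 19 May 2027.
Product Clearance Extension: +1282 days → 21 November 2030.
Appellate Stay Credit: +298 days → 15 September 2031.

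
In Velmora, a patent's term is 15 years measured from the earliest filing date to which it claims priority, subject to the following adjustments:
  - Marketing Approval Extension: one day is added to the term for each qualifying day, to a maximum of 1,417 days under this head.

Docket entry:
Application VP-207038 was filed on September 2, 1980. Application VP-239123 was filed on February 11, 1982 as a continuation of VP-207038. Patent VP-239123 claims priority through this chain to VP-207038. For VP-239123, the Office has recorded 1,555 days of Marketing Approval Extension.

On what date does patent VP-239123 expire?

July 20, 1999

Earliest priority filing: 2 September 1980.
Base term: 2 September 1980 + 15 years → 2 September 1995.
Marketing Approval Extension: 1555 days claimed exceeds the 1417-day cap, so +1417 days → 20 July 1999.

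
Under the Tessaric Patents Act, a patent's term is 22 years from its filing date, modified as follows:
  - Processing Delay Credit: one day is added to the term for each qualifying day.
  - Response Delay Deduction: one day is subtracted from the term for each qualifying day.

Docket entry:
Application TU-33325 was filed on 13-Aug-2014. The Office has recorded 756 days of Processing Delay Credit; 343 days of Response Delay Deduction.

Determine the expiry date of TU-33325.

2037-09-30

Base term: filing date + 22 years → 13 August 2036.
Processing Delay Credit: +756 days → 8 September 2038.
Response Delay Deduction: −343 days → 30 September 2037.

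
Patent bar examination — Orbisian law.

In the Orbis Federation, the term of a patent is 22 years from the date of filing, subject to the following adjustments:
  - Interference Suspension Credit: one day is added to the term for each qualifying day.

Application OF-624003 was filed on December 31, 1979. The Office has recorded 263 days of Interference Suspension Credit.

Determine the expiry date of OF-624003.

2002-09-20

Base term: filing date + 22 years → 31 December 2001.
Interference Suspension Credit: +263 days → 20 September 2002.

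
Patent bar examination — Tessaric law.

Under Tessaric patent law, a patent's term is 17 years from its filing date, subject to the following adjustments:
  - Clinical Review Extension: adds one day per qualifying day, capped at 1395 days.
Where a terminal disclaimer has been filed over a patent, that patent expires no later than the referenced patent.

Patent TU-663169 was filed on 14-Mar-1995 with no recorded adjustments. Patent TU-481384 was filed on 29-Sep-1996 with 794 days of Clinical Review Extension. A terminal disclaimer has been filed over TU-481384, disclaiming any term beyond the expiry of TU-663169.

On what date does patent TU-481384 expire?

Natural term of TU-481384:
  Base: filing + 17 years → 29 September 2013.
  Clinical Review Extension: 794 days (within the 1395-day cap) → +794 days → 2 December 2015.
Expiry of referenced patent TU-663169:
  Base: filing + 17 years → 14 March 2012.
Terminal disclaimer: TU-481384 expires on the earlier of 2 December 2015 and 14 March 2012.

March 14, 2012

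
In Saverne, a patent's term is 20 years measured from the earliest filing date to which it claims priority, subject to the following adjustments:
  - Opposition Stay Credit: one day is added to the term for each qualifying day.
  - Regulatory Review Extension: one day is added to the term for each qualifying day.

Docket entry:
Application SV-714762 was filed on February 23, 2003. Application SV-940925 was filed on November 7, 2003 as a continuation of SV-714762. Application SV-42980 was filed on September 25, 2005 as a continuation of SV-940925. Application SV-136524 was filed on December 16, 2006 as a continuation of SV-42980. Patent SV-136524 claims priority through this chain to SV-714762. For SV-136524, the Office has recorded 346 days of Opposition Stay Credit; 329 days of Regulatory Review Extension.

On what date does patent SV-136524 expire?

2024-12-29

Earliest priority filing: 23 February 2003.
Base term: 23 February 2003 + 20 years → 23 February 2023.
Opposition Stay Credit: +346 days → 4 February 2024.
Regulatory Review Extension: +329 days → 29 December 2024.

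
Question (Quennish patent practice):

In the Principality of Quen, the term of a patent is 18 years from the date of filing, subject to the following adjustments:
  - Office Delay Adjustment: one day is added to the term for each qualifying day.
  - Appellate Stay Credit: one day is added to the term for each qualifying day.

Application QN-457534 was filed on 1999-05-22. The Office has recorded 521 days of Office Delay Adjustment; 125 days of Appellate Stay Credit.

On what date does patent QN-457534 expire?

Base term: filing date + 18 years → 22 May 2017.
Office Delay Adjustment: +521 days → 25 October 2018.
Appellate Stay Credit: +125 days → 27 February 2019.

2019-02-27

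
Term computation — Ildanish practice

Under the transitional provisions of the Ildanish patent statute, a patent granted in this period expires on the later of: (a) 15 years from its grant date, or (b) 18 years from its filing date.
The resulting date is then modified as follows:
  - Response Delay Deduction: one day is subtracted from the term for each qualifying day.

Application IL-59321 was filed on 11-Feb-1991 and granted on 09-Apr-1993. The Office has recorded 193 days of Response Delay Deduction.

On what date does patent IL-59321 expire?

August 2, 2008

(a) grant + 15 years → 9 April 2008.
(b) filing + 18 years → 11 February 2009.
Later of the two: 11 February 2009.
Response Delay Deduction: −193 days → 2 August 2008.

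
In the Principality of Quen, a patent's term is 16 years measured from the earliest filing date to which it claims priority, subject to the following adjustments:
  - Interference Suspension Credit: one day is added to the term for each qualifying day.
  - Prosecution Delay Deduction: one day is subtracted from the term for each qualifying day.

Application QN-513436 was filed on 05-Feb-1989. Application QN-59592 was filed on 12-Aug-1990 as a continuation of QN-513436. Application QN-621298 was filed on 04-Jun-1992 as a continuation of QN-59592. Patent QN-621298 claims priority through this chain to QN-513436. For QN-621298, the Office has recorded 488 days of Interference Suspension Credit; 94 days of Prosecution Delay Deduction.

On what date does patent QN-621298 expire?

Earliest priority filing: 5 February 1989.
Base term: 5 February 1989 + 16 years → 5 February 2005.
Interference Suspension Credit: +488 days → 8 June 2006.
Prosecution Delay Deduction: −94 days → 6 March 2006.

2006-03-06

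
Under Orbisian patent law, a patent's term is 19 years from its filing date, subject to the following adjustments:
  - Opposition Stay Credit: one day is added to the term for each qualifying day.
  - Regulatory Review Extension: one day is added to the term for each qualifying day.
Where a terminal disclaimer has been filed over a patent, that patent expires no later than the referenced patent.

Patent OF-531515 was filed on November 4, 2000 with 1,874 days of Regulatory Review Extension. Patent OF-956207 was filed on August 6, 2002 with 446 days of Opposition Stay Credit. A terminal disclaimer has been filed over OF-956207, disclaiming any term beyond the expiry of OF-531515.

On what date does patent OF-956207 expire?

Natural term of OF-956207:
  Base: filing + 19 years → 6 August 2021.
  Opposition Stay Credit: +446 days → 26 October 2022.
Expiry of referenced patent OF-531515:
  Base: filing + 19 years → 4 November 2019.
  Regulatory Review Extension: +1874 days → 21 December 2024.
Terminal disclaimer: OF-956207 expires on the earlier of 26 October 2022 and 21 December 2024.

2022-10-26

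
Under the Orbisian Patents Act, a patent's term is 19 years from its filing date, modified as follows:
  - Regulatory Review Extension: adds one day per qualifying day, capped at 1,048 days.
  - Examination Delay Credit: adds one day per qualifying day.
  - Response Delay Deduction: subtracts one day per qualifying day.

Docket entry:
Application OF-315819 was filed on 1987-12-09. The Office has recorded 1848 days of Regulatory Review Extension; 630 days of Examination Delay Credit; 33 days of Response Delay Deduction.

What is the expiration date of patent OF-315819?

Base term: filing date + 19 years → 9 December 2006.
Regulatory Review Extension: 1848 days claimed exceeds the 1048-day cap, so +1048 days → 22 October 2009.
Examination Delay Credit: +630 days → 14 July 2011.
Response Delay Deduction: −33 days → 11 June 2011.

June 11, 2011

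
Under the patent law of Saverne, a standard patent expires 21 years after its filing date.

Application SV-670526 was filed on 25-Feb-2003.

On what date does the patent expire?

Filing date + 21 years → 25 February 2024.

February 25, 2024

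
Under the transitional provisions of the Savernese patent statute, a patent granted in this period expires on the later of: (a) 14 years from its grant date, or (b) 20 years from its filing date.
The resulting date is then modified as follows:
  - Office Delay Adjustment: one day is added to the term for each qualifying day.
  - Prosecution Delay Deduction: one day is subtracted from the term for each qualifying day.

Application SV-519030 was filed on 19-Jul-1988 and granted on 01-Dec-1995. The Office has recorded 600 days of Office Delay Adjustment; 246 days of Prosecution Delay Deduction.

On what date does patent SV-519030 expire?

November 20, 2010

(a) grant + 14 years → 1 December 2009.
(b) filing + 20 years → 19 July 2008.
Later of the two: 1 December 2009.
Office Delay Adjustment: +600 days → 24 July 2011.
Prosecution Delay Deduction: −246 days → 20 November 2010.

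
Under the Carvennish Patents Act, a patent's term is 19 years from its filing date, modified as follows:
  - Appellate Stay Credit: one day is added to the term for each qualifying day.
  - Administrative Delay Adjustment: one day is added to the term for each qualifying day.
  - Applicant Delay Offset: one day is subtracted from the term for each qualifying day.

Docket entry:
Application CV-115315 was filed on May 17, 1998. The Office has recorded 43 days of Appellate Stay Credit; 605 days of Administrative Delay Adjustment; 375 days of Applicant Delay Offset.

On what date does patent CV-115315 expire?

Base term: filing date + 19 years → 17 May 2017.
Appellate Stay Credit: +43 days → 29 June 2017.
Administrative Delay Adjustment: +605 days → 24 February 2019.
Applicant Delay Offset: −375 days → 14 February 2018.

February 14, 2018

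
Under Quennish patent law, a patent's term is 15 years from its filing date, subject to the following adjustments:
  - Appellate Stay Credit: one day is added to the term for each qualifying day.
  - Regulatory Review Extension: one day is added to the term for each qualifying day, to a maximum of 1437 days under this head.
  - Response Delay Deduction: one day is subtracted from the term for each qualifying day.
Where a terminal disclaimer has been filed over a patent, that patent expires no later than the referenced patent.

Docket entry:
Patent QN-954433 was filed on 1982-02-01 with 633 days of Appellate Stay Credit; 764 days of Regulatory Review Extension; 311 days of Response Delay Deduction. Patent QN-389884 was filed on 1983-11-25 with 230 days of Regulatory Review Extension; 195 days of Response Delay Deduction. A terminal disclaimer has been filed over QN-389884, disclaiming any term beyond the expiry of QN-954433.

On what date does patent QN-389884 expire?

Natural term of QN-389884:
  Base: filing + 15 years → 25 November 1998.
  Regulatory Review Extension: 230 days (within the 1437-day cap) → +230 days → 13 July 1999.
  Response Delay Deduction: −195 days → 30 December 1998.
Expiry of referenced patent QN-954433:
  Base: filing + 15 years → 1 February 1997.
  Appellate Stay Credit: +633 days → 27 October 1998.
  Regulatory Review Extension: 764 days (within the 1437-day cap) → +764 days → 29 November 2000.
  Response Delay Deduction: −311 days → 23 January 2000.
Terminal disclaimer: QN-389884 expires on the earlier of 30 December 1998 and 23 January 2000.

December 30, 1998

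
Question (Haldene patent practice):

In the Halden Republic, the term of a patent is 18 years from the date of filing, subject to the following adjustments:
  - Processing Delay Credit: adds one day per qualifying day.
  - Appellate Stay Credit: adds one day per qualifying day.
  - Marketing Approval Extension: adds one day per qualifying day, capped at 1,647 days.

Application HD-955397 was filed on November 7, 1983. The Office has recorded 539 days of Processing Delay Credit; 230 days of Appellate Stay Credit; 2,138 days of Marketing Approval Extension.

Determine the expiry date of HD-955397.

Base term: filing date + 18 years → 7 November 2001.
Processing Delay Credit: +539 days → 30 April 2003.
Appellate Stay Credit: +230 days → 16 December 2003.
Marketing Approval Extension: 2138 days claimed exceeds the 1647-day cap, so +1647 days → 19 June 2008.

2008-06-19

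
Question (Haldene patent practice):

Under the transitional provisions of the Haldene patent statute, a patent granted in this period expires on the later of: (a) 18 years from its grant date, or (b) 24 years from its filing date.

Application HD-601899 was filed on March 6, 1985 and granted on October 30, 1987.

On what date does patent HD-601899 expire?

(a) grant + 18 years → 30 October 2005.
(b) filing + 24 years → 6 March 2009.
Later of the two: 6 March 2009.

2009-03-06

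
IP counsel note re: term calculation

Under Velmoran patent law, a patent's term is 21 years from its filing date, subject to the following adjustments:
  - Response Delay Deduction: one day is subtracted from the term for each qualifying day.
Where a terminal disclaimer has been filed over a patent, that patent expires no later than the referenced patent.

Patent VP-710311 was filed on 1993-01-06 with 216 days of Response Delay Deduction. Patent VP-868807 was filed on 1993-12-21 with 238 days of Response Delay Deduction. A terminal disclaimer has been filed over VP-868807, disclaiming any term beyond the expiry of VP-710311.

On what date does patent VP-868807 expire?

Natural term of VP-868807:
  Base: filing + 21 years → 21 December 2014.
  Response Delay Deduction: −238 days → 27 April 2014.
Expiry of referenced patent VP-710311:
  Base: filing + 21 years → 6 January 2014.
  Response Delay Deduction: −216 days → 4 June 2013.
Terminal disclaimer: VP-868807 expires on the earlier of 27 April 2014 and 4 June 2013.

June 4, 2013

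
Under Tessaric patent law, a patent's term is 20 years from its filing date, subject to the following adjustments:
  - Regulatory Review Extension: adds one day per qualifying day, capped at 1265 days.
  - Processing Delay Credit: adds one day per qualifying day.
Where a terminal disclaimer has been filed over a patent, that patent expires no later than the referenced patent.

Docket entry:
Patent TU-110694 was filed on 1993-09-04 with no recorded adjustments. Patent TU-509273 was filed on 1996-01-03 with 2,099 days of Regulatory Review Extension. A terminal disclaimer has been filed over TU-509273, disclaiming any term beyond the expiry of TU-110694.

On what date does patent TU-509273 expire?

2013-09-04

Natural term of TU-509273:
  Base: filing + 20 years → 3 January 2016.
  Regulatory Review Extension: 2099 days claimed exceeds the 1265-day cap, so +1265 days → 21 June 2019.
Expiry of referenced patent TU-110694:
  Base: filing + 20 years → 4 September 2013.
Terminal disclaimer: TU-509273 expires on the earlier of 21 June 2019 and 4 September 2013.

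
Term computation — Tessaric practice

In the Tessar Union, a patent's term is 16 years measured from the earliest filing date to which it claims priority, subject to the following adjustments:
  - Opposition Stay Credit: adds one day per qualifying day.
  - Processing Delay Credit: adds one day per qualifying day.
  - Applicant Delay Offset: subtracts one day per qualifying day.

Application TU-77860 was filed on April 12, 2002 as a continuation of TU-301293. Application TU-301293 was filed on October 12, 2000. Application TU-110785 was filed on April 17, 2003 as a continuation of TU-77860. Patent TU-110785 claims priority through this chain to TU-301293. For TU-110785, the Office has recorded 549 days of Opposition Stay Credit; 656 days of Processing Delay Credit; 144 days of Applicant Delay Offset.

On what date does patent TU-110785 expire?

September 8, 2019

Earliest priority filing: 12 October 2000.
Base term: 12 October 2000 + 16 years → 12 October 2016.
Opposition Stay Credit: +549 days → 14 April 2018.
Processing Delay Credit: +656 days → 30 January 2020.
Applicant Delay Offset: −144 days → 8 September 2019.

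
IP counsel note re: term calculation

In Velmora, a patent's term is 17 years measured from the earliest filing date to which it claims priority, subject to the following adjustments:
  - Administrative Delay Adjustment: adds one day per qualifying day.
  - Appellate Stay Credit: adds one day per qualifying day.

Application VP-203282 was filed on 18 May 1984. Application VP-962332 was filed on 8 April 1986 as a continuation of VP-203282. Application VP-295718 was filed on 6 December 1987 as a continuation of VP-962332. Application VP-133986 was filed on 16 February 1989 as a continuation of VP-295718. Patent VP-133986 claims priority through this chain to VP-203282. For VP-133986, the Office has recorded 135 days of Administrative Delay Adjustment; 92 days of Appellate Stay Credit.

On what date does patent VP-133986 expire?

December 31, 2001

Earliest priority filing: 18 May 1984.
Base term: 18 May 1984 + 17 years → 18 May 2001.
Administrative Delay Adjustment: +135 days → 30 September 2001.
Appellate Stay Credit: +92 days → 31 December 2001.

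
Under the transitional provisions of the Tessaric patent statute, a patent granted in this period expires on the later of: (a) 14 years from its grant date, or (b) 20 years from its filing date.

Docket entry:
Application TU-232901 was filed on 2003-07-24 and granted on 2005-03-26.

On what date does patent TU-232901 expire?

(a) grant + 14 years → 26 March 2019.
(b) filing + 20 years → 24 July 2023.
Later of the two: 24 July 2023.

July 24, 2023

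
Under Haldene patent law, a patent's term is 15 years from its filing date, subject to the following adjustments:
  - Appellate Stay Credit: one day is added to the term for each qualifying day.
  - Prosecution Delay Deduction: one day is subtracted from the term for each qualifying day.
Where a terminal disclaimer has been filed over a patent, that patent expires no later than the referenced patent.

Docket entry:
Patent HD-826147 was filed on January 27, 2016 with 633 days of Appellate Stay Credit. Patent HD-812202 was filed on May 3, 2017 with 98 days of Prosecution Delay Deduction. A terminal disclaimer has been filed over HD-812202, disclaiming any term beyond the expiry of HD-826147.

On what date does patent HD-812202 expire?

2032-01-26

Natural term of HD-812202:
  Base: filing + 15 years → 3 May 2032.
  Prosecution Delay Deduction: −98 days → 26 January 2032.
Expiry of referenced patent HD-826147:
  Base: filing + 15 years → 27 January 2031.
  Appellate Stay Credit: +633 days → 21 October 2032.
Terminal disclaimer: HD-812202 expires on the earlier of 26 January 2032 and 21 October 2032.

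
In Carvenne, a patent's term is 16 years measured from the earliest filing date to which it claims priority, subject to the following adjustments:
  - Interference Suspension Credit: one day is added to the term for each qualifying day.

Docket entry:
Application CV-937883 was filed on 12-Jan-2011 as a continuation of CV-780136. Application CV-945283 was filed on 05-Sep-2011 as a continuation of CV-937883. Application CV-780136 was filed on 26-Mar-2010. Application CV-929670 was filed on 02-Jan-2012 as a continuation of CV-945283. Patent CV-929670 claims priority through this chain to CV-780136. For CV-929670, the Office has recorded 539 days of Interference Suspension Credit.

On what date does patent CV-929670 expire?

September 16, 2027

Earliest priority filing: 26 March 2010.
Base term: 26 March 2010 + 16 years → 26 March 2026.
Interference Suspension Credit: +539 days → 16 September 2027.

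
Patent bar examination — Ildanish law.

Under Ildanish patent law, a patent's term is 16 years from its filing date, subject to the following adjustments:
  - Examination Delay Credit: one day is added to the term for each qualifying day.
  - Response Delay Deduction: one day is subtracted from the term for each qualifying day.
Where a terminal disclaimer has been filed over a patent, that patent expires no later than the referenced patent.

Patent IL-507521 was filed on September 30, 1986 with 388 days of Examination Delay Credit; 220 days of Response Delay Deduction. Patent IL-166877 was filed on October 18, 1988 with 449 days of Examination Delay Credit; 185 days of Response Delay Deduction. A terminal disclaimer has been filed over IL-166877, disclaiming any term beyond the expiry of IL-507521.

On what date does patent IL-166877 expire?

March 17, 2003

Natural term of IL-166877:
  Base: filing + 16 years → 18 October 2004.
  Examination Delay Credit: +449 days → 10 January 2006.
  Response Delay Deduction: −185 days → 9 July 2005.
Expiry of referenced patent IL-507521:
  Base: filing + 16 years → 30 September 2002.
  Examination Delay Credit: +388 days → 23 October 2003.
  Response Delay Deduction: −220 days → 17 March 2003.
Terminal disclaimer: IL-166877 expires on the earlier of 9 July 2005 and 17 March 2003.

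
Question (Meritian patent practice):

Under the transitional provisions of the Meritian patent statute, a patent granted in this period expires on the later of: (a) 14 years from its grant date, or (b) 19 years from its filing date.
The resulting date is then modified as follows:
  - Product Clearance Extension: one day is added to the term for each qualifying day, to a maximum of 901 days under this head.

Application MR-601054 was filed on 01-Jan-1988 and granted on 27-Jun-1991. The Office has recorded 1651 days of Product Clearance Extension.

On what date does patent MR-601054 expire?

(a) grant + 14 years → 27 June 2005.
(b) filing + 19 years → 1 January 2007.
Later of the two: 1 January 2007.
Product Clearance Extension: 1651 days claimed exceeds the 901-day cap, so +901 days → 20 June 2009.

2009-06-20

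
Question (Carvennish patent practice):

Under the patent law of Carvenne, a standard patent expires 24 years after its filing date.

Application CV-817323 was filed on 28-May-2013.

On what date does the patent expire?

May 28, 2037

Filing date + 24 years → 28 May 2037.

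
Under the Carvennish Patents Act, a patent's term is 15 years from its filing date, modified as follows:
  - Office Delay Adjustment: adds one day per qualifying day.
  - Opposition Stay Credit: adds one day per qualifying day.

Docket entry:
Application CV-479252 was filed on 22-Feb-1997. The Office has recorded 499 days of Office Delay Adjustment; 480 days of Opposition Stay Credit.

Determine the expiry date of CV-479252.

Base term: filing date + 15 years → 22 February 2012.
Office Delay Adjustment: +499 days → 5 July 2013.
Opposition Stay Credit: +480 days → 28 October 2014.

October 28, 2014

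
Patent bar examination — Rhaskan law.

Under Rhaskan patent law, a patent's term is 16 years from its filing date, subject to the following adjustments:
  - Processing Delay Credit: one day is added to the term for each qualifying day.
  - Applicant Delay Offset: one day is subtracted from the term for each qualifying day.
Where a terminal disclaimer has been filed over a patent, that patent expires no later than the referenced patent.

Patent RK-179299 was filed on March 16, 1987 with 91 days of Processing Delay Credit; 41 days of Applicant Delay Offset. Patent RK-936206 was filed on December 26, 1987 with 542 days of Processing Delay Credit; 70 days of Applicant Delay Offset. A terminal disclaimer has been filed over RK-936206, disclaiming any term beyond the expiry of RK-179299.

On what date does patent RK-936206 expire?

Natural term of RK-936206:
  Base: filing + 16 years → 26 December 2003.
  Processing Delay Credit: +542 days → 20 June 2005.
  Applicant Delay Offset: −70 days → 11 April 2005.
Expiry of referenced patent RK-179299:
  Base: filing + 16 years → 16 March 2003.
  Processing Delay Credit: +91 days → 15 June 2003.
  Applicant Delay Offset: −41 days → 5 May 2003.
Terminal disclaimer: RK-936206 expires on the earlier of 11 April 2005 and 5 May 2003.

2003-05-05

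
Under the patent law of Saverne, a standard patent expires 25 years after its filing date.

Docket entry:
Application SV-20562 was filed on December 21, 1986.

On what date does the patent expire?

December 21, 2011

Filing date + 25 years → 21 December 2011.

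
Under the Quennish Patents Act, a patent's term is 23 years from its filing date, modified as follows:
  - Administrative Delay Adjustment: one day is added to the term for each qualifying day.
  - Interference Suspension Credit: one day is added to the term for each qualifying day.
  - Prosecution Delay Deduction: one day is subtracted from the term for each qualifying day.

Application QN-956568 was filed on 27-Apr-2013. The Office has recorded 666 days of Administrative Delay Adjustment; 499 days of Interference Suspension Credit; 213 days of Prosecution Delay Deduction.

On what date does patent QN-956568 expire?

Base term: filing date + 23 years → 27 April 2036.
Administrative Delay Adjustment: +666 days → 22 February 2038.
Interference Suspension Credit: +499 days → 6 July 2039.
Prosecution Delay Deduction: −213 days → 5 December 2038.

December 5, 2038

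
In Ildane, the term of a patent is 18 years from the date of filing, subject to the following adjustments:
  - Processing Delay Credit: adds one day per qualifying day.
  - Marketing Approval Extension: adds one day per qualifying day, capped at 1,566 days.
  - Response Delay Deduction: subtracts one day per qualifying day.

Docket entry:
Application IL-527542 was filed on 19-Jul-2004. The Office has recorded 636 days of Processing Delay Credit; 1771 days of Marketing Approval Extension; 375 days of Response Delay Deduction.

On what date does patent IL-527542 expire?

July 20, 2027

Base term: filing date + 18 years → 19 July 2022.
Processing Delay Credit: +636 days → 15 April 2024.
Marketing Approval Extension: 1771 days claimed exceeds the 1566-day cap, so +1566 days → 29 July 2028.
Response Delay Deduction: −375 days → 20 July 2027.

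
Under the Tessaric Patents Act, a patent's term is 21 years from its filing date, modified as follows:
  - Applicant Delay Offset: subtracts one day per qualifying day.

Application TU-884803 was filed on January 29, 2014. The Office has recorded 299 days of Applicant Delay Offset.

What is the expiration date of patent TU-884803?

Base term: filing date + 21 years → 29 January 2035.
Applicant Delay Offset: −299 days → 5 April 2034.

April 5, 2034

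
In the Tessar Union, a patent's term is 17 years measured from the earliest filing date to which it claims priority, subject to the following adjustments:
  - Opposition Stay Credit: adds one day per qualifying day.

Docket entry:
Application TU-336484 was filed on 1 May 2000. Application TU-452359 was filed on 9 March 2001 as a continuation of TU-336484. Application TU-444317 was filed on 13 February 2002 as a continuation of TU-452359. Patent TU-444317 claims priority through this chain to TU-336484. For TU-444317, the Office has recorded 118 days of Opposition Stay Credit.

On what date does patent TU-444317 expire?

2017-08-27

Earliest priority filing: 1 May 2000.
Base term: 1 May 2000 + 17 years → 1 May 2017.
Opposition Stay Credit: +118 days → 27 August 2017.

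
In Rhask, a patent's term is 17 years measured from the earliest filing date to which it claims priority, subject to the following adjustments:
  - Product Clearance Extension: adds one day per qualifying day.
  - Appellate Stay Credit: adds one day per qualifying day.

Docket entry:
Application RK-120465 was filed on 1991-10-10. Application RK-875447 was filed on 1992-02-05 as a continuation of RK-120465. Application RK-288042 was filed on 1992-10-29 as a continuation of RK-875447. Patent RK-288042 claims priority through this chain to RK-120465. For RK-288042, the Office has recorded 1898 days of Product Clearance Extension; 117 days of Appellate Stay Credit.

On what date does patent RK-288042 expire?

Earliest priority filing: 10 October 1991.
Base term: 10 October 1991 + 17 years → 10 October 2008.
Product Clearance Extension: +1898 days → 21 December 2013.
Appellate Stay Credit: +117 days → 17 April 2014.

April 17, 2014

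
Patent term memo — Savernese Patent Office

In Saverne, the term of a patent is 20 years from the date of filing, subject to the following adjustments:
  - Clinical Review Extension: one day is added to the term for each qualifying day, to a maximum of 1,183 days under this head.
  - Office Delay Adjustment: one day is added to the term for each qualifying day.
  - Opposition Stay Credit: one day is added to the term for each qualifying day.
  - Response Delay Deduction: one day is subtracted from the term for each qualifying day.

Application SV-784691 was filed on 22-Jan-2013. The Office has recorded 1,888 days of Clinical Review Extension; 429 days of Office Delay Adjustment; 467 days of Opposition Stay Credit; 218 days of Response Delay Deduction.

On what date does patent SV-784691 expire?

Base term: filing date + 20 years → 22 January 2033.
Clinical Review Extension: 1888 days claimed exceeds the 1183-day cap, so +1183 days → 19 April 2036.
Office Delay Adjustment: +429 days → 22 June 2037.
Opposition Stay Credit: +467 days → 2 October 2038.
Response Delay Deduction: −218 days → 26 February 2038.

2038-02-26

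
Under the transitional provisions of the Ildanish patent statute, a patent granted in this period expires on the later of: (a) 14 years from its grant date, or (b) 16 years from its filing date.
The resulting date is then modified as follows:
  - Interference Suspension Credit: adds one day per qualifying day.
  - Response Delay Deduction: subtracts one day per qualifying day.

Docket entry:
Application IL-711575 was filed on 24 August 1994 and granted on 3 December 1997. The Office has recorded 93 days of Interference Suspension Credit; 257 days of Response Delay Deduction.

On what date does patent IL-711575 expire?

(a) grant + 14 years → 3 December 2011.
(b) filing + 16 years → 24 August 2010.
Later of the two: 3 December 2011.
Interference Suspension Credit: +93 days → 5 March 2012.
Response Delay Deduction: −257 days → 22 June 2011.

2011-06-22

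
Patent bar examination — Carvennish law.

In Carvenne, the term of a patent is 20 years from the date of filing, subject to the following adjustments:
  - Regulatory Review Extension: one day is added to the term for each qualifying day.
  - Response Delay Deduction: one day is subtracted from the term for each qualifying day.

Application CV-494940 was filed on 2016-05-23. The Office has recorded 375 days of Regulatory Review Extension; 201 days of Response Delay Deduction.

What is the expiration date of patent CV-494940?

Base term: filing date + 20 years → 23 May 2036.
Regulatory Review Extension: +375 days → 2 June 2037.
Response Delay Deduction: −201 days → 13 November 2036.

November 13, 2036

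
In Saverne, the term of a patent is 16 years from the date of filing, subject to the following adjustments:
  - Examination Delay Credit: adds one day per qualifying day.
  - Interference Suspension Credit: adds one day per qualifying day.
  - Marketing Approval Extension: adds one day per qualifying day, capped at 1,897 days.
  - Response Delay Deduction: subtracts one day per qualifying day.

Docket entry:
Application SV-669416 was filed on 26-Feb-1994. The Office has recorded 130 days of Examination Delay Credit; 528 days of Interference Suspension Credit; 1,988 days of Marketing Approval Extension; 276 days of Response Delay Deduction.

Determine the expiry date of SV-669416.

May 24, 2016

Base term: filing date + 16 years → 26 February 2010.
Examination Delay Credit: +130 days → 6 July 2010.
Interference Suspension Credit: +528 days → 16 December 2011.
Marketing Approval Extension: 1988 days claimed exceeds the 1897-day cap, so +1897 days → 24 February 2017.
Response Delay Deduction: −276 days → 24 May 2016.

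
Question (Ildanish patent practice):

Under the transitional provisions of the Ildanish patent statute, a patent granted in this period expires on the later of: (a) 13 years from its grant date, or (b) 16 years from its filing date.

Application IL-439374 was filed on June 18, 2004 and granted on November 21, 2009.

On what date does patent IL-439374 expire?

(a) grant + 13 years → 21 November 2022.
(b) filing + 16 years → 18 June 2020.
Later of the two: 21 November 2022.

November 21, 2022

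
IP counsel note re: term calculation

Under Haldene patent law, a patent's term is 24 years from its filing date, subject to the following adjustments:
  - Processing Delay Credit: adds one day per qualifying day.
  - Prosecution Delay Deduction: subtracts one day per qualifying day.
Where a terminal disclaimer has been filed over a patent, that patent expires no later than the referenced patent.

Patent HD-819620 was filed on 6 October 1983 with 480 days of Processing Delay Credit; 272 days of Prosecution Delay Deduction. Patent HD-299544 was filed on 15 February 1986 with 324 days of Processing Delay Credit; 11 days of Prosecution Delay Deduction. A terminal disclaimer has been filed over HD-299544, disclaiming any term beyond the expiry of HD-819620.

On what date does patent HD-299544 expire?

Natural term of HD-299544:
  Base: filing + 24 years → 15 February 2010.
  Processing Delay Credit: +324 days → 5 January 2011.
  Prosecution Delay Deduction: −11 days → 25 December 2010.
Expiry of referenced patent HD-819620:
  Base: filing + 24 years → 6 October 2007.
  Processing Delay Credit: +480 days → 28 January 2009.
  Prosecution Delay Deduction: −272 days → 1 May 2008.
Terminal disclaimer: HD-299544 expires on the earlier of 25 December 2010 and 1 May 2008.

May 1, 2008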